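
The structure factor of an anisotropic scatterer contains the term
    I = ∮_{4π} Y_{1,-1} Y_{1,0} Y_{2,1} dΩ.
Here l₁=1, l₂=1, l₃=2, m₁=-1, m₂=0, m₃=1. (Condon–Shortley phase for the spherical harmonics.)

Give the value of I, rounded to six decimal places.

m-sum 0 ✓  L=4 even ✓  0≤2≤2 ✓
Π(2lᵢ+1) = 3×3×5 = 45
triangle coeff Δ(1,1,2) = 1/30
Σ_t [0,0]: t=0:+1/1 = 1/1
(3j)²=2/15 [(1 1 2; 0 0 0)], sign=+1
Σ_t [0,0]: t=0:+1/2 = 1/2
(3j)²=1/10 [(1 1 2; -1 0 1)], sign=-1
⇒ 4πI² = 3/5
I = (-1)√(3/5/(4π)) = -0.21850969

-0.218510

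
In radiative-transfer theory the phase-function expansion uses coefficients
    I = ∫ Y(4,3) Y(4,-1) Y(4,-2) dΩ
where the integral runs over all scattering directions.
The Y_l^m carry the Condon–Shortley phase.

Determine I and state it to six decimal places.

-0.063661

Rules hold: Σm=0, L=12 even, 0≤4≤8.
N = 9·9·9 = 729
Δ = 4!·4!·4!/13! = 1/450450
Racah Σ t=0..4: t=0:+1/13824 t=1:−1/216 t=2:+1/64 t=3:−1/216 t=4:+1/13824 = 5/768
⇒ 3j(4 4 4; 0 0 0)² = 18/1001, sgn +1
Racah Σ t=0..1: t=0:+1/864 t=1:−1/576 = -1/1728
⇒ 3j(4 4 4; 3 -1 -2)² = 5/1287, sgn -1
4πI² = N·(3j₀)²·(3jₘ)² = 7290/143143
I = -1·√(0.0509281/4π) = -0.06366105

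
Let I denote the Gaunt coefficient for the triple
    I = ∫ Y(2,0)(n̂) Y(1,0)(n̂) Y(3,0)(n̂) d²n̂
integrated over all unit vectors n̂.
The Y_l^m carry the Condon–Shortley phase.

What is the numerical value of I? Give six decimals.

Rules hold: Σm=0, L=6 even, 1≤3≤3.
N = 5·3·7 = 105
Δ = 0!·4!·2!/7! = 1/105
Racah Σ t=0..0: t=0:+1/4 = 1/4
⇒ 3j(2 1 3; 0 0 0)² = 3/35, sgn -1
(m-triple is (0,0,0) — same symbol as above.)
4πI² = N·(3j₀)²·(3jₘ)² = 27/35
I = +1·√(0.771429/4π) = 0.24776670

0.247767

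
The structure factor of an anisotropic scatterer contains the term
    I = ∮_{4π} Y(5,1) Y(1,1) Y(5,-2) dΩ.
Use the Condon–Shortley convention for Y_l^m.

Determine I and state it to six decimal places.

0.000000

L=11 odd ⇒ parity kills the (l;000) factor ⇒ I = 0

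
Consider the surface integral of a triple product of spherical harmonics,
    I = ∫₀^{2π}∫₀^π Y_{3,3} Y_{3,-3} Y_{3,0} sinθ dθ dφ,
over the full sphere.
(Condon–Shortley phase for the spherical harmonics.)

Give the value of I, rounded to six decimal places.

0.000000

Σlᵢ=9 odd — θ-integrand is odd under cosθ→−cosθ; I=0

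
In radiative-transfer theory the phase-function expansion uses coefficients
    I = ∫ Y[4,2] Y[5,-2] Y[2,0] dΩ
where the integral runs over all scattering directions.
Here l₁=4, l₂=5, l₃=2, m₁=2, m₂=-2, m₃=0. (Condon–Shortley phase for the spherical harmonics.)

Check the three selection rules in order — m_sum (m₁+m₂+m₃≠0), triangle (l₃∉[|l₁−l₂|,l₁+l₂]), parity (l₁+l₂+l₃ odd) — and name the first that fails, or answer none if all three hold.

azimuthal sum: 2 − 2 + 0 = 0  ✓
1 ≤ 2 ≤ 9 (triangle on l)  ✓
L = 4 + 5 + 2 = 11 (odd)  ✗

parity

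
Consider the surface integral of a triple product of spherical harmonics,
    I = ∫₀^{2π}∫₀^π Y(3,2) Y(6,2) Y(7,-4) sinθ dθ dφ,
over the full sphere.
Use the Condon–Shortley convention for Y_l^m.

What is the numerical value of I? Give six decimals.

0.049256

Rules hold: Σm=0, L=16 even, 3≤7≤9.
N = 7·13·15 = 1365
Δ = 2!·4!·10!/17! = 1/2042040
Racah Σ t=0..2: t=0:+1/207360 t=1:−1/57600 t=2:+1/207360 = -1/129600
⇒ 3j(3 6 7; 0 0 0)² = 168/12155, sgn +1
Racah Σ t=0..1: t=0:+1/967680 t=1:−1/725760 = -1/2903040
⇒ 3j(3 6 7; 2 2 -4)² = 5/3094, sgn +1
4πI² = N·(3j₀)²·(3jₘ)² = 1260/41327
I = +1·√(0.0304885/4π) = 0.04925648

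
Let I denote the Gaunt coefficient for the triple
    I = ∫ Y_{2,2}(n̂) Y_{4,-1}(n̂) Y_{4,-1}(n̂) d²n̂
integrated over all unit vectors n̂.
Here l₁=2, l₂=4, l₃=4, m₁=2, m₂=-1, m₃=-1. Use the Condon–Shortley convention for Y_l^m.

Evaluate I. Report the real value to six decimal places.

Rules hold: Σm=0, L=10 even, 2≤4≤6.
N = 5·9·9 = 405
Δ = 2!·2!·6!/11! = 1/13860
Racah Σ t=0..2: t=0:+1/192 t=1:−1/36 t=2:+1/192 = -5/288
⇒ 3j(2 4 4; 0 0 0)² = 20/693, sgn -1
Racah Σ t=0..0: t=0:+1/144 = 1/144
⇒ 3j(2 4 4; 2 -1 -1)² = 10/231, sgn -1
4πI² = N·(3j₀)²·(3jₘ)² = 3000/5929
I = +1·√(0.505988/4π) = 0.20066192

0.200662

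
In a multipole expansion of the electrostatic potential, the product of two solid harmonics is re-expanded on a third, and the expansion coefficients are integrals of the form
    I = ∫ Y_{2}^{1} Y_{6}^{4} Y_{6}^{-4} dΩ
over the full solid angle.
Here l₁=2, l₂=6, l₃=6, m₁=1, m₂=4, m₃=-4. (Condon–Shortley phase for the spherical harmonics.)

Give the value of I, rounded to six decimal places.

1 + 4 − 4 = 1 ≠ 0: azimuthal integral kills it; I = 0

0.000000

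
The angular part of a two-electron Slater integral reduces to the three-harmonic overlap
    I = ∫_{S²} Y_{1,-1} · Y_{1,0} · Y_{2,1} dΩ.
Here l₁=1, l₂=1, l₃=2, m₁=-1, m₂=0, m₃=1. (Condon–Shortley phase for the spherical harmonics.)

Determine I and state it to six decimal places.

m-sum 0 ✓  L=4 even ✓  0≤2≤2 ✓
Π(2lᵢ+1) = 3×3×5 = 45
triangle coeff Δ(1,1,2) = 1/30
Σ_t [0,0]: t=0:+1/1 = 1/1
(3j)²=2/15 [(1 1 2; 0 0 0)], sign=+1
Σ_t [0,0]: t=0:+1/2 = 1/2
(3j)²=1/10 [(1 1 2; -1 0 1)], sign=-1
⇒ 4πI² = 3/5
I = (-1)√(3/5/(4π)) = -0.21850969

-0.218510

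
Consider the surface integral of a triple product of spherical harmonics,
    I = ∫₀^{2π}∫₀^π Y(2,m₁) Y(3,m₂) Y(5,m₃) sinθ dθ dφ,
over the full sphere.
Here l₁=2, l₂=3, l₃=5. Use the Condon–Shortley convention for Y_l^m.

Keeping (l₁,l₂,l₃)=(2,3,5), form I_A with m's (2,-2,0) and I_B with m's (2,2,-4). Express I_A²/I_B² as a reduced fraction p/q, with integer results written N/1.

Shared (l₁,l₂,l₃)=(2,3,5): N and (l;000)² cancel in I_A²/I_B².
A: Δ = 0!·4!·6!/11! = 1/2310; Racah Σ t=0..0: t=0:+1/2880 = 1/2880; ⇒ 3j(2 3 5; 2 -2 0)² = 1/462, sgn -1
B: Δ = 0!·4!·6!/11! = 1/2310; Racah Σ t=0..0: t=0:+1/2880 = 1/2880; ⇒ 3j(2 3 5; 2 2 -4)² = 3/55, sgn -1
I_A²/I_B² = (1/462)/(3/55) = 5/126

5/126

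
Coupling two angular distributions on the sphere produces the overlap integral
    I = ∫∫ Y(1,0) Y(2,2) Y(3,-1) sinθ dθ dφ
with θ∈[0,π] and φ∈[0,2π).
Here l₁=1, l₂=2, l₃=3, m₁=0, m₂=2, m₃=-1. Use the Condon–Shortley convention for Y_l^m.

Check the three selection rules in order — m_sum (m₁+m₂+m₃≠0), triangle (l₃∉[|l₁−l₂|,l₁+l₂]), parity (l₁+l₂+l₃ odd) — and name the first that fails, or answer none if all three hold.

m_sum

m₁+m₂+m₃ = 0 + 2 − 1 = 1  ✗
triangle: |1−2|=1 ≤ l₃=3 ≤ 1+2=3
parity: l₁+l₂+l₃ = 6 is even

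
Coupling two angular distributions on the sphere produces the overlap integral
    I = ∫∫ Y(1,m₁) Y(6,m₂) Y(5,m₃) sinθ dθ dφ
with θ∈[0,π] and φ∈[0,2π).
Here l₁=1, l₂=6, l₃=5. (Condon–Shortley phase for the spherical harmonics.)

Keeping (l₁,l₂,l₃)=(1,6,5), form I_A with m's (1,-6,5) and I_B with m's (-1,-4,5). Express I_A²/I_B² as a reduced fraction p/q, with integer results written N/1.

66/1

Shared (l₁,l₂,l₃)=(1,6,5): N and (l;000)² cancel in I_A²/I_B².
A: Δ = 2!·0!·10!/13! = 1/858; Racah Σ t=0..0: t=0:+1/7257600 = 1/7257600; ⇒ 3j(1 6 5; 1 -6 5)² = 1/13, sgn +1
B: Δ = 2!·0!·10!/13! = 1/858; Racah Σ t=2..2: t=2:+1/7257600 = 1/7257600; ⇒ 3j(1 6 5; -1 -4 5)² = 1/858, sgn +1
I_A²/I_B² = (1/13)/(1/858) = 66/1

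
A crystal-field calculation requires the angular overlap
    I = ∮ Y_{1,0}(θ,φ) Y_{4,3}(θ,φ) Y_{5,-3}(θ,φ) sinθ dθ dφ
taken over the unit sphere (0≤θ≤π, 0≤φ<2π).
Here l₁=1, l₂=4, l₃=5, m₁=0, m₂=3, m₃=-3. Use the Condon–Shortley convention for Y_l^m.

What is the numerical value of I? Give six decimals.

Checks pass: Σm=0; 10 even; l₃=5∈[3,5].
(2·1+1)(2·4+1)(2·5+1) = 297
Δ: 0! 2! 8! / 11! → 1/495
sum: t=0:+1/576 = 1/576
3j²(1 4 5; 0 0 0) = Δ·Π!·Σ² = 5/99  (sign -1)
sum: t=0:+1/5040 = 1/5040
3j²(1 4 5; 0 3 -3) = Δ·Π!·Σ² = 16/495  (sign +1)
combine: 4πI² = 297·5/99·16/495 = 16/33
take √, sign -1: I = -0.19642560

-0.196426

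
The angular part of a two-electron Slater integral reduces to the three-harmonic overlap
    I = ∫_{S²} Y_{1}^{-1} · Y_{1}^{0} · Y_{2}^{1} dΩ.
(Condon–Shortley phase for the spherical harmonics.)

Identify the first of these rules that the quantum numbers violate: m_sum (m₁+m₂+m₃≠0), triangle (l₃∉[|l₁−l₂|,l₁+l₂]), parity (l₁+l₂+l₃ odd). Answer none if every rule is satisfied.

none

m₁+m₂+m₃ = -1 + 0 + 1 = 0  ✓
triangle: |1−1|=0 ≤ l₃=2 ≤ 1+1=2  ✓
parity: l₁+l₂+l₃ = 4 is even  ✓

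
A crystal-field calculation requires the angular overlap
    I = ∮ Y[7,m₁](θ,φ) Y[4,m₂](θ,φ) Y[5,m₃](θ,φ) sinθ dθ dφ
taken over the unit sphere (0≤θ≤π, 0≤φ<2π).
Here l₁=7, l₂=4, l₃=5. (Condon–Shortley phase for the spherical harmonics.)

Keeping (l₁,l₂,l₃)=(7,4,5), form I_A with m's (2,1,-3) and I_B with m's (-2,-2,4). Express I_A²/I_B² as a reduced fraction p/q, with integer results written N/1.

26569/26244

Shared (l₁,l₂,l₃)=(7,4,5): N and (l;000)² cancel in I_A²/I_B².
A: Δ = 6!·8!·2!/17! = 1/6126120; Racah Σ t=3..5: t=3:−1/103680 t=4:+1/241920 t=5:−1/9676800 = -163/29030400; ⇒ 3j(7 4 5; 2 1 -3)² = 26569/2042040, sgn -1
B: Δ = 6!·8!·2!/17! = 1/6126120; Racah Σ t=1..2: t=1:−1/4838400 t=2:+1/483840 = 1/537600; ⇒ 3j(7 4 5; -2 -2 4)² = 2187/170170, sgn -1
I_A²/I_B² = (26569/2042040)/(2187/170170) = 26569/26244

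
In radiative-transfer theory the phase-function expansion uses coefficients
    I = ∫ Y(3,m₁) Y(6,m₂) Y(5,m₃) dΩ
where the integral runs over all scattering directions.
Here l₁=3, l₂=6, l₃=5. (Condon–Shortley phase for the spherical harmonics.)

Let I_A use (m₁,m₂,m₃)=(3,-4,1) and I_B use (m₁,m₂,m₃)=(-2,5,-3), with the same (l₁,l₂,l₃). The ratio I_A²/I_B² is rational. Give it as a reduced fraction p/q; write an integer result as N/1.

Same 3,6,5: normalisation and zero-m 3j drop out of the ratio.
A: Δ: 4! 2! 8! / 15! → 1/675675; sum: t=0:+1/69120 = 1/69120; 3j²(3 6 5; 3 -4 1) = Δ·Π!·Σ² = 4/143  (sign +1)
B: Δ: 4! 2! 8! / 15! → 1/675675; sum: t=3:−1/483840 t=4:+1/120960 = 1/161280; 3j²(3 6 5; -2 5 -3) = Δ·Π!·Σ² = 2/91  (sign +1)
I_A²/I_B² = (4/143)/(2/91) = 14/11

14/11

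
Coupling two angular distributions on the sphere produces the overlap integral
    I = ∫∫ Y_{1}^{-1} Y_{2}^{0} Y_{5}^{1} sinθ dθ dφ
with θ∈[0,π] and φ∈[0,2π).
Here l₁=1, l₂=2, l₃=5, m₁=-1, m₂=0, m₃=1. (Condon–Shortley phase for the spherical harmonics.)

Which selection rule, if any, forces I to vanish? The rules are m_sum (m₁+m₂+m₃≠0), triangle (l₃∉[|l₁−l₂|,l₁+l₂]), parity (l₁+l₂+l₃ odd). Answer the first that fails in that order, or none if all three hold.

triangle

m₁+m₂+m₃ = -1 + 0 + 1 = 0  ✓
triangle: |1−2|=1 ≤ l₃=5 ≤ 1+2=3  ✗
parity: l₁+l₂+l₃ = 8 is even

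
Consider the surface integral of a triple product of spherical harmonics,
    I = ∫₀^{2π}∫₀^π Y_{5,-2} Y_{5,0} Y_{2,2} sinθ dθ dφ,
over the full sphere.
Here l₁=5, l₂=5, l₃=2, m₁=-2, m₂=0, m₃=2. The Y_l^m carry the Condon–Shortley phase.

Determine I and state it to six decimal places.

-0.191372

Checks pass: Σm=0; 12 even; l₃=2∈[0,10].
(2·5+1)(2·5+1)(2·2+1) = 605
Δ: 8! 2! 2! / 13! → 1/38610
sum: t=3:−1/2880 t=4:+1/576 t=5:−1/2880 = 1/960
3j²(5 5 2; 0 0 0) = Δ·Π!·Σ² = 10/429  (sign +1)
sum: t=5:−1/2880 = -1/2880
3j²(5 5 2; -2 0 2) = Δ·Π!·Σ² = 14/429  (sign -1)
combine: 4πI² = 605·10/429·14/429 = 700/1521
take √, sign -1: I = -0.19137248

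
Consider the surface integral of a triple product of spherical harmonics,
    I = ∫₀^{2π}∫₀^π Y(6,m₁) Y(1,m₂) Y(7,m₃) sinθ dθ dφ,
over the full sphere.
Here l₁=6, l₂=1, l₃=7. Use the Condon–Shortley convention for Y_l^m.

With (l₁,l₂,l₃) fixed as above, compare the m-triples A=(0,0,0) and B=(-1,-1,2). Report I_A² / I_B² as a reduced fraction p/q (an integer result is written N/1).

49/36

Same 6,1,7: normalisation and zero-m 3j drop out of the ratio.
A: Δ: 0! 12! 2! / 15! → 1/1365; sum: t=0:+1/518400 = 1/518400; 3j²(6 1 7; 0 0 0) = Δ·Π!·Σ² = 7/195  (sign -1)
B: Δ: 0! 12! 2! / 15! → 1/1365; sum: t=0:+1/1209600 = 1/1209600; 3j²(6 1 7; -1 -1 2) = Δ·Π!·Σ² = 12/455  (sign -1)
I_A²/I_B² = (7/195)/(12/455) = 49/36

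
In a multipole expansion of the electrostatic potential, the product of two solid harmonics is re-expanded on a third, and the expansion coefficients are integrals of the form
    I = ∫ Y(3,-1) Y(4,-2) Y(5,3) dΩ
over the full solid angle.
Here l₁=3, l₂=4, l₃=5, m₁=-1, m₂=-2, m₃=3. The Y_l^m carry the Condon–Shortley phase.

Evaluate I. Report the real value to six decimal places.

Rules hold: Σm=0, L=12 even, 1≤5≤7.
N = 7·9·11 = 693
Δ = 2!·4!·6!/13! = 1/180180
Racah Σ t=0..2: t=0:+1/576 t=1:−1/144 t=2:+1/576 = -1/288
⇒ 3j(3 4 5; 0 0 0)² = 20/1001, sgn +1
Racah Σ t=0..2: t=0:+1/2304 t=1:−1/720 t=2:+1/5760 = -1/1280
⇒ 3j(3 4 5; -1 -2 3)² = 27/1430, sgn -1
4πI² = N·(3j₀)²·(3jₘ)² = 486/1859
I = -1·√(0.261431/4π) = -0.14423595

-0.144236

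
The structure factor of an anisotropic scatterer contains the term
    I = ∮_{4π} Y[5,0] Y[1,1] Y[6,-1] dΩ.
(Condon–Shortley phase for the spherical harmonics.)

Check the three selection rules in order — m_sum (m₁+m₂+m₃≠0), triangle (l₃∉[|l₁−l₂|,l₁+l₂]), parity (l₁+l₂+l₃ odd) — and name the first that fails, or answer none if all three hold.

Σmᵢ = 0  ✓
l₃∈[|l₁−l₂|,l₁+l₂]=[4,6], have l₃=6  ✓
Σlᵢ = 12 ⇒ even  ✓

none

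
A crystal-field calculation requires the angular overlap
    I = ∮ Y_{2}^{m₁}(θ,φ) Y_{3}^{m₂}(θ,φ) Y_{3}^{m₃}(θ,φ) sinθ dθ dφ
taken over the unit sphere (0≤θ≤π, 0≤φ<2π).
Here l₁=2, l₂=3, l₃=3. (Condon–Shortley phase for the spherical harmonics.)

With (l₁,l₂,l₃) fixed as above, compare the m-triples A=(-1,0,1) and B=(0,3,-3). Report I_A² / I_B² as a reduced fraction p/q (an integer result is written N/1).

Same 2,3,3: normalisation and zero-m 3j drop out of the ratio.
A: Δ: 2! 2! 4! / 9! → 1/3780; sum: t=1:−1/8 t=2:+1/12 = -1/24; 3j²(2 3 3; -1 0 1) = Δ·Π!·Σ² = 1/210  (sign -1)
B: Δ: 2! 2! 4! / 9! → 1/3780; sum: t=2:+1/96 = 1/96; 3j²(2 3 3; 0 3 -3) = Δ·Π!·Σ² = 5/84  (sign +1)
I_A²/I_B² = (1/210)/(5/84) = 2/25

2/25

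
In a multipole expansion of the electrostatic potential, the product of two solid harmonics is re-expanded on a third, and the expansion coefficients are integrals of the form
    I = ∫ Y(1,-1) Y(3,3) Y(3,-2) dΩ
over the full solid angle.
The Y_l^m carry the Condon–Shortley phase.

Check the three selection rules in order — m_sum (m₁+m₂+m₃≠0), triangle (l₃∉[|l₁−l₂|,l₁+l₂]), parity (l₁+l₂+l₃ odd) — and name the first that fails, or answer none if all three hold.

parity

azimuthal sum: -1 + 3 − 2 = 0  ✓
2 ≤ 3 ≤ 4 (triangle on l)  ✓
L = 1 + 3 + 3 = 7 (odd)  ✗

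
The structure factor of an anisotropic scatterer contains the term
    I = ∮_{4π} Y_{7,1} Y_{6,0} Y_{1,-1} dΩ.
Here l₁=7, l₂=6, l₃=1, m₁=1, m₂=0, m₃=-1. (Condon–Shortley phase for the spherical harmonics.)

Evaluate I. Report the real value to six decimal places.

-0.185147

Rules hold: Σm=0, L=14 even, 1≤1≤13.
N = 15·13·3 = 585
Δ = 12!·2!·0!/15! = 1/1365
Racah Σ t=6..6: t=6:+1/518400 = 1/518400
⇒ 3j(7 6 1; 0 0 0)² = 7/195, sgn -1
Racah Σ t=6..6: t=6:+1/1036800 = 1/1036800
⇒ 3j(7 6 1; 1 0 -1)² = 4/195, sgn +1
4πI² = N·(3j₀)²·(3jₘ)² = 28/65
I = -1·√(0.430769/4π) = -0.18514731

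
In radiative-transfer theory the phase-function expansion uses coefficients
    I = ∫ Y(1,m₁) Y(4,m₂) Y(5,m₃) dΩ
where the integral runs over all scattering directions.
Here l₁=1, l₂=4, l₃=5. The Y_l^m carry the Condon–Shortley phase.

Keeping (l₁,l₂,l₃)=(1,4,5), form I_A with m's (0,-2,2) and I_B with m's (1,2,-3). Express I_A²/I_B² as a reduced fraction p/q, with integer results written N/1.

3/4

l's match ⇒ only the (l;m) 3-j factors differ between A and B.
A: triangle coeff Δ(1,4,5) = 1/495; Σ_t [0,0]: t=0:+1/1440 = 1/1440; (3j)²=7/165 [(1 4 5; 0 -2 2)], sign=-1
B: triangle coeff Δ(1,4,5) = 1/495; Σ_t [0,0]: t=0:+1/2880 = 1/2880; (3j)²=28/495 [(1 4 5; 1 2 -3)], sign=+1
I_A²/I_B² = (7/165)/(28/495) = 3/4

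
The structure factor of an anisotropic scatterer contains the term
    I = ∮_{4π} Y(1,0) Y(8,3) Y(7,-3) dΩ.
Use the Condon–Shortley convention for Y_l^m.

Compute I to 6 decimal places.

-0.226917

Checks pass: Σm=0; 16 even; l₃=7∈[7,9].
(2·1+1)(2·8+1)(2·7+1) = 765
Δ: 2! 0! 14! / 17! → 1/2040
sum: t=1:−1/25401600 = -1/25401600
3j²(1 8 7; 0 0 0) = Δ·Π!·Σ² = 8/255  (sign +1)
sum: t=1:−1/87091200 = -1/87091200
3j²(1 8 7; 0 3 -3) = Δ·Π!·Σ² = 11/408  (sign -1)
combine: 4πI² = 765·8/255·11/408 = 11/17
take √, sign -1: I = -0.22691696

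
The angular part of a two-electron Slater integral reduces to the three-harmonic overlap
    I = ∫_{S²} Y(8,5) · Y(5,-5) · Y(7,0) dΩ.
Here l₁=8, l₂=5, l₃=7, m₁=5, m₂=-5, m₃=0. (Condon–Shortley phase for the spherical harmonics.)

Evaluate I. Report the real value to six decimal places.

Checks pass: Σm=0; 20 even; l₃=7∈[3,13].
(2·8+1)(2·5+1)(2·7+1) = 2805
Δ: 6! 10! 4! / 21! → 1/814773960
sum: t=1:−1/87091200 t=2:+1/4976640 t=3:−1/2073600 t=4:+1/4976640 t=5:−1/87091200 = -1/9676800
3j²(8 5 7; 0 0 0) = Δ·Π!·Σ² = 360/46189  (sign +1)
sum: t=0:+1/522547200 = 1/522547200
3j²(8 5 7; 5 -5 0) = Δ·Π!·Σ² = 5/323  (sign -1)
combine: 4πI² = 2805·360/46189·5/323 = 27000/79781
take √, sign -1: I = -0.16410704

-0.164107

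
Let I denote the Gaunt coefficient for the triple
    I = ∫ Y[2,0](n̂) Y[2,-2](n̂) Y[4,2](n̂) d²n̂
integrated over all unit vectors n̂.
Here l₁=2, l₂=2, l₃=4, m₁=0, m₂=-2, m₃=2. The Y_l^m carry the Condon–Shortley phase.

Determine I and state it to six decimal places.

0.156078

Rules hold: Σm=0, L=8 even, 0≤4≤4.
N = 5·5·9 = 225
Δ = 0!·4!·4!/9! = 1/630
Racah Σ t=0..0: t=0:+1/16 = 1/16
⇒ 3j(2 2 4; 0 0 0)² = 2/35, sgn +1
Racah Σ t=0..0: t=0:+1/96 = 1/96
⇒ 3j(2 2 4; 0 -2 2)² = 1/42, sgn +1
4πI² = N·(3j₀)²·(3jₘ)² = 15/49
I = +1·√(0.306122/4π) = 0.15607835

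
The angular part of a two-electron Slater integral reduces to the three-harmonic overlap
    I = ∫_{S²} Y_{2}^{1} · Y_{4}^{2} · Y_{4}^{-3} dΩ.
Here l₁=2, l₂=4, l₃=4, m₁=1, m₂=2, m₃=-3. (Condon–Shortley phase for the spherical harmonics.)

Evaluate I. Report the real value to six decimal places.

Checks pass: Σm=0; 10 even; l₃=4∈[2,6].
(2·2+1)(2·4+1)(2·4+1) = 405
Δ: 2! 2! 6! / 11! → 1/13860
sum: t=0:+1/192 t=1:−1/36 t=2:+1/192 = -5/288
3j²(2 4 4; 0 0 0) = Δ·Π!·Σ² = 20/693  (sign -1)
sum: t=0:+1/1440 t=1:−1/240 = -1/288
3j²(2 4 4; 1 2 -3) = Δ·Π!·Σ² = 5/132  (sign +1)
combine: 4πI² = 405·20/693·5/132 = 375/847
take √, sign -1: I = -0.18770204

-0.187702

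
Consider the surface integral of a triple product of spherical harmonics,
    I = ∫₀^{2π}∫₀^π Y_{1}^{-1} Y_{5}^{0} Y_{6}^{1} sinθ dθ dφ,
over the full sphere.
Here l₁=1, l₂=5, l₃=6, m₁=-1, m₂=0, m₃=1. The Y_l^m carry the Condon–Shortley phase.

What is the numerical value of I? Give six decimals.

Rules hold: Σm=0, L=12 even, 4≤6≤6.
N = 3·11·13 = 429
Δ = 0!·2!·10!/13! = 1/858
Racah Σ t=0..0: t=0:+1/14400 = 1/14400
⇒ 3j(1 5 6; 0 0 0)² = 6/143, sgn +1
Racah Σ t=0..0: t=0:+1/28800 = 1/28800
⇒ 3j(1 5 6; -1 0 1)² = 7/286, sgn -1
4πI² = N·(3j₀)²·(3jₘ)² = 63/143
I = -1·√(0.440559/4π) = -0.18723944

-0.187239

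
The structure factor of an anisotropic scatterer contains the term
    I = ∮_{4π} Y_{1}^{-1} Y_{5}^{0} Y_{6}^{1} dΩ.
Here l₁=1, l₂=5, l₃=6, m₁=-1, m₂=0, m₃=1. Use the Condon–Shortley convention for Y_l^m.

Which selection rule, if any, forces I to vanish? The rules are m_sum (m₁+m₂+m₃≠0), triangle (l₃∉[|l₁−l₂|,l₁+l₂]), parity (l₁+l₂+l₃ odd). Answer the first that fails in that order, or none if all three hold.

Σmᵢ = 0  ✓
l₃∈[|l₁−l₂|,l₁+l₂]=[4,6], have l₃=6  ✓
Σlᵢ = 12 ⇒ even  ✓

none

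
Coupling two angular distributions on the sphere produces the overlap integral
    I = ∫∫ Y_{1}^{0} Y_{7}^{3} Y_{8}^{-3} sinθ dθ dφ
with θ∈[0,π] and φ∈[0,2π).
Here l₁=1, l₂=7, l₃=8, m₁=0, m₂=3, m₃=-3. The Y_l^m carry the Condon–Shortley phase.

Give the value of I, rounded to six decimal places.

-0.226917

m-sum 0 ✓  L=16 even ✓  6≤8≤8 ✓
Π(2lᵢ+1) = 3×15×17 = 765
triangle coeff Δ(1,7,8) = 1/2040
Σ_t [0,0]: t=0:+1/25401600 = 1/25401600
(3j)²=8/255 [(1 7 8; 0 0 0)], sign=+1
Σ_t [0,0]: t=0:+1/87091200 = 1/87091200
(3j)²=11/408 [(1 7 8; 0 3 -3)], sign=-1
⇒ 4πI² = 11/17
I = (-1)√(11/17/(4π)) = -0.22691696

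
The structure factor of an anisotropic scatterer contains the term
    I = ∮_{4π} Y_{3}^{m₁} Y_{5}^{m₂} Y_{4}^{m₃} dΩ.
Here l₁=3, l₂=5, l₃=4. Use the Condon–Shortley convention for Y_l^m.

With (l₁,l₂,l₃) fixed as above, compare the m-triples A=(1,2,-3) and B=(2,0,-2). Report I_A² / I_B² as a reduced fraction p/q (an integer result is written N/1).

2401/2400

Same 3,5,4: normalisation and zero-m 3j drop out of the ratio.
A: Δ: 4! 2! 6! / 13! → 1/180180; sum: t=1:−1/4320 t=2:+1/960 = 7/8640; 3j²(3 5 4; 1 2 -3) = Δ·Π!·Σ² = 343/12870  (sign -1)
B: Δ: 4! 2! 6! / 13! → 1/180180; sum: t=0:+1/2880 t=1:−1/576 = -1/720; 3j²(3 5 4; 2 0 -2) = Δ·Π!·Σ² = 80/3003  (sign -1)
I_A²/I_B² = (343/12870)/(80/3003) = 2401/2400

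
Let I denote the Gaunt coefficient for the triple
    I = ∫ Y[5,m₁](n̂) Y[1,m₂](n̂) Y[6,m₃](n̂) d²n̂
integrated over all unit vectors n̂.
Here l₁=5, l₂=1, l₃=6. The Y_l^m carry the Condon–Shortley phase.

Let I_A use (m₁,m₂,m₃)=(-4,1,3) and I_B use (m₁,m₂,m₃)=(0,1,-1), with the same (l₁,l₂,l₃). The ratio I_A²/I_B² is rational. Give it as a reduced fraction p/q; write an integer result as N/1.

1/7

l's match ⇒ only the (l;m) 3-j factors differ between A and B.
A: triangle coeff Δ(5,1,6) = 1/858; Σ_t [0,0]: t=0:+1/725760 = 1/725760; (3j)²=1/286 [(5 1 6; -4 1 3)], sign=-1
B: triangle coeff Δ(5,1,6) = 1/858; Σ_t [0,0]: t=0:+1/28800 = 1/28800; (3j)²=7/286 [(5 1 6; 0 1 -1)], sign=-1
I_A²/I_B² = (1/286)/(7/286) = 1/7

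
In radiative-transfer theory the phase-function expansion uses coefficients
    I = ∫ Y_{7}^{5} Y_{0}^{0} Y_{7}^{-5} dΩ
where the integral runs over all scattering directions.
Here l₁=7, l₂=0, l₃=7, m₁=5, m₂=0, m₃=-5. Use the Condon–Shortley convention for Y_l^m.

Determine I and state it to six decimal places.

-0.282095

Rules hold: Σm=0, L=14 even, 7≤7≤7.
N = 15·1·15 = 225
Δ = 0!·14!·0!/15! = 1/15
Racah Σ t=0..0: t=0:+1/25401600 = 1/25401600
⇒ 3j(7 0 7; 0 0 0)² = 1/15, sgn -1
Racah Σ t=0..0: t=0:+1/958003200 = 1/958003200
⇒ 3j(7 0 7; 5 0 -5)² = 1/15, sgn +1
4πI² = N·(3j₀)²·(3jₘ)² = 1/1
I = -1·√(1/4π) = -0.28209479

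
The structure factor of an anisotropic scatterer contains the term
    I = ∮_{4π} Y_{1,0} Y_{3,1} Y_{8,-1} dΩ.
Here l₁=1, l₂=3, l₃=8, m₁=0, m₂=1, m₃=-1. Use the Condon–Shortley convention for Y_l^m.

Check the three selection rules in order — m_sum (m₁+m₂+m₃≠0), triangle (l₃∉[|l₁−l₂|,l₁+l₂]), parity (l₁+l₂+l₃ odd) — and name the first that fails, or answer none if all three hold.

triangle

Σmᵢ = 0  ✓
l₃∈[|l₁−l₂|,l₁+l₂]=[2,4], have l₃=8  ✗
Σlᵢ = 12 ⇒ even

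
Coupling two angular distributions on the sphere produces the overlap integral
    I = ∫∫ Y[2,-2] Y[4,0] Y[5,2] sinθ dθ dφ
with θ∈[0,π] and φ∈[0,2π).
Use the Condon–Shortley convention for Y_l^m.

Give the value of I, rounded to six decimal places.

l₁+l₂+l₃=11 is odd: 3j(l;000)=0 ⇒ I=0

0.000000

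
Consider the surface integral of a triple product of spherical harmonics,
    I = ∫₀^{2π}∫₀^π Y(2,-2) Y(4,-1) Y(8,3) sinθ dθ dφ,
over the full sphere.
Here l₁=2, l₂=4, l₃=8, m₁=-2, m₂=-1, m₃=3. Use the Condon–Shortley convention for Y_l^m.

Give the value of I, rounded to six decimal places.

0.000000

|2−4|≤8≤2+4 violated ⇒ I = 0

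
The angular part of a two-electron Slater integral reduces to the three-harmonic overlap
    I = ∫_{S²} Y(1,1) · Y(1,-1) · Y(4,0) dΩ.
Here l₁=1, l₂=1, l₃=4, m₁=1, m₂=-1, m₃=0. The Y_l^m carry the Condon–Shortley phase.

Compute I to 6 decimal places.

|1−1|≤4≤1+1 violated ⇒ I = 0

0.000000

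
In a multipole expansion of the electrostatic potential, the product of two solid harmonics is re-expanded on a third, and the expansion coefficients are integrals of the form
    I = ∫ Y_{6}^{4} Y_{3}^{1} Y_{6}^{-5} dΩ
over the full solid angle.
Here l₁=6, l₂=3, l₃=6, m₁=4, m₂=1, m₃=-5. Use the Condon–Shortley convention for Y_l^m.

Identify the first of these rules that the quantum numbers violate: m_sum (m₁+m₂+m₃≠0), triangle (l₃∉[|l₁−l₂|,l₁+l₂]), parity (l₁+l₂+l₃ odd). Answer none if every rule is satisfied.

Σmᵢ = 0  ✓
l₃∈[|l₁−l₂|,l₁+l₂]=[3,9], have l₃=6  ✓
Σlᵢ = 15 ⇒ odd  ✗

parity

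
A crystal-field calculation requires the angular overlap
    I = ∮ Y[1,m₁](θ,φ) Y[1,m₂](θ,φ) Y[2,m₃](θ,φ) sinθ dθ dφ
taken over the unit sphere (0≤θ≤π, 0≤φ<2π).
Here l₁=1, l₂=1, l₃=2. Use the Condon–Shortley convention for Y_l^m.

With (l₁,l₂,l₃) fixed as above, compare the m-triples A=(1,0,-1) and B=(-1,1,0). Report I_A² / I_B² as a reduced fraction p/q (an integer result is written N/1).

3/1

l's match ⇒ only the (l;m) 3-j factors differ between A and B.
A: triangle coeff Δ(1,1,2) = 1/30; Σ_t [0,0]: t=0:+1/2 = 1/2; (3j)²=1/10 [(1 1 2; 1 0 -1)], sign=-1
B: triangle coeff Δ(1,1,2) = 1/30; Σ_t [0,0]: t=0:+1/4 = 1/4; (3j)²=1/30 [(1 1 2; -1 1 0)], sign=+1
I_A²/I_B² = (1/10)/(1/30) = 3/1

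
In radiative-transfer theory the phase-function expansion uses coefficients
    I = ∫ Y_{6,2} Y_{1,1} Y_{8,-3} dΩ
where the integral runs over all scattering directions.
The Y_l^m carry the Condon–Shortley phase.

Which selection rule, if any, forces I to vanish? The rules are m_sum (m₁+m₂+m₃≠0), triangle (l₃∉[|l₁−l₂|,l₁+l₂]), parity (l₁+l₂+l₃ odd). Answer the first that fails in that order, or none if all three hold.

triangle

Σmᵢ = 0  ✓
l₃∈[|l₁−l₂|,l₁+l₂]=[5,7], have l₃=8  ✗
Σlᵢ = 15 ⇒ odd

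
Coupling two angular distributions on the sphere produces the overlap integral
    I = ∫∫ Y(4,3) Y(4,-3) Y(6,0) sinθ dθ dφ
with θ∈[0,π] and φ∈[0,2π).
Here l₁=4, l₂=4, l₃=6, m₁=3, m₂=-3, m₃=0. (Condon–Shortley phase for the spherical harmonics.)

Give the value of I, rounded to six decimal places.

Rules hold: Σm=0, L=14 even, 0≤6≤8.
N = 9·9·13 = 1053
Δ = 2!·6!·6!/15! = 1/1261260
Racah Σ t=0..2: t=0:+1/4608 t=1:−1/1296 t=2:+1/4608 = -7/20736
⇒ 3j(4 4 6; 0 0 0)² = 20/1287, sgn -1
Racah Σ t=0..1: t=0:+1/28800 t=1:−1/518400 = 17/518400
⇒ 3j(4 4 6; 3 -3 0)² = 289/25740, sgn +1
4πI² = N·(3j₀)²·(3jₘ)² = 289/1573
I = -1·√(0.183725/4π) = -0.12091485

-0.120915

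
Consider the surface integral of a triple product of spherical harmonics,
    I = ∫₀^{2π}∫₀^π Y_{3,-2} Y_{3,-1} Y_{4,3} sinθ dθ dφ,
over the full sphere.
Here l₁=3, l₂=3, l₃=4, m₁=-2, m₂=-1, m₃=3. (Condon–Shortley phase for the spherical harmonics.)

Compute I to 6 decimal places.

Checks pass: Σm=0; 10 even; l₃=4∈[0,6].
(2·3+1)(2·3+1)(2·4+1) = 441
Δ: 2! 4! 4! / 11! → 1/34650
sum: t=0:+1/72 t=1:−1/16 t=2:+1/72 = -5/144
3j²(3 3 4; 0 0 0) = Δ·Π!·Σ² = 2/77  (sign -1)
sum: t=1:−1/144 t=2:+1/288 = -1/288
3j²(3 3 4; -2 -1 3) = Δ·Π!·Σ² = 1/99  (sign +1)
combine: 4πI² = 441·2/77·1/99 = 14/121
take √, sign -1: I = -0.09595473

-0.095955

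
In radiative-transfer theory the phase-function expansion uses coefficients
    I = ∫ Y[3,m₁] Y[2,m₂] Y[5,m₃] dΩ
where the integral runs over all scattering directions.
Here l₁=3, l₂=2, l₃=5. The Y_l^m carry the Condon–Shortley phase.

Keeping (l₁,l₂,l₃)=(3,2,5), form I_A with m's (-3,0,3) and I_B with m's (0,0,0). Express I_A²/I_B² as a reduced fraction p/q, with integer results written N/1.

7/25

Shared (l₁,l₂,l₃)=(3,2,5): N and (l;000)² cancel in I_A²/I_B².
A: Δ = 0!·6!·4!/11! = 1/2310; Racah Σ t=0..0: t=0:+1/2880 = 1/2880; ⇒ 3j(3 2 5; -3 0 3)² = 2/165, sgn +1
B: Δ = 0!·6!·4!/11! = 1/2310; Racah Σ t=0..0: t=0:+1/144 = 1/144; ⇒ 3j(3 2 5; 0 0 0)² = 10/231, sgn -1
I_A²/I_B² = (2/165)/(10/231) = 7/25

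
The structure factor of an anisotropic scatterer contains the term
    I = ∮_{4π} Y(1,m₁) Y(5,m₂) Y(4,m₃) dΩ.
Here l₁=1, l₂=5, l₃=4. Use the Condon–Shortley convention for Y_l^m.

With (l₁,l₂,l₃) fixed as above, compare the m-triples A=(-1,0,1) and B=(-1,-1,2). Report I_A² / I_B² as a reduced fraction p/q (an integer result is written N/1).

5/3

Shared (l₁,l₂,l₃)=(1,5,4): N and (l;000)² cancel in I_A²/I_B².
A: Δ = 2!·0!·8!/11! = 1/495; Racah Σ t=2..2: t=2:+1/1440 = 1/1440; ⇒ 3j(1 5 4; -1 0 1)² = 2/99, sgn -1
B: Δ = 2!·0!·8!/11! = 1/495; Racah Σ t=2..2: t=2:+1/2880 = 1/2880; ⇒ 3j(1 5 4; -1 -1 2)² = 2/165, sgn +1
I_A²/I_B² = (2/99)/(2/165) = 5/3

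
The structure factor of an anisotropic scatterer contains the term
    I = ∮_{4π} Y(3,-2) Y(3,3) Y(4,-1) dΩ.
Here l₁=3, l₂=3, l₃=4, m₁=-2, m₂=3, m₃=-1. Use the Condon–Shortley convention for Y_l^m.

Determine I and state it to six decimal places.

0.140463

Rules hold: Σm=0, L=10 even, 0≤4≤6.
N = 7·7·9 = 441
Δ = 2!·4!·4!/11! = 1/34650
Racah Σ t=0..2: t=0:+1/72 t=1:−1/16 t=2:+1/72 = -5/144
⇒ 3j(3 3 4; 0 0 0)² = 2/77, sgn -1
Racah Σ t=2..2: t=2:+1/288 = 1/288
⇒ 3j(3 3 4; -2 3 -1)² = 5/231, sgn -1
4πI² = N·(3j₀)²·(3jₘ)² = 30/121
I = +1·√(0.247934/4π) = 0.14046335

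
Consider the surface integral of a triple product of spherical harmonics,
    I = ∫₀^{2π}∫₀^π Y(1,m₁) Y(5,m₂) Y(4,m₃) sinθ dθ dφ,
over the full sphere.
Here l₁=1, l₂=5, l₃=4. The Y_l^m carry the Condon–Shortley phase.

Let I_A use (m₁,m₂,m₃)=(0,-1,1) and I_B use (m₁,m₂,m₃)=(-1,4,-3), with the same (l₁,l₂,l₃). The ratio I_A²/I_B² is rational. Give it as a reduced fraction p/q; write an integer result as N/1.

2/3

Same 1,5,4: normalisation and zero-m 3j drop out of the ratio.
A: Δ: 2! 0! 8! / 11! → 1/495; sum: t=1:−1/720 = -1/720; 3j²(1 5 4; 0 -1 1) = Δ·Π!·Σ² = 8/165  (sign +1)
B: Δ: 2! 0! 8! / 11! → 1/495; sum: t=2:+1/10080 = 1/10080; 3j²(1 5 4; -1 4 -3) = Δ·Π!·Σ² = 4/55  (sign -1)
I_A²/I_B² = (8/165)/(4/55) = 2/3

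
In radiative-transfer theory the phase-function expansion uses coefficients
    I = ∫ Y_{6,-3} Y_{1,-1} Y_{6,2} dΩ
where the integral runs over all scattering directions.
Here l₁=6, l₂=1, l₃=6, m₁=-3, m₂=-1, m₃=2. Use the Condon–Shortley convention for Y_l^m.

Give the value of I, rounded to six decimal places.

0.000000

Σmᵢ = -2 ≠ 0, so the φ-integral vanishes; I = 0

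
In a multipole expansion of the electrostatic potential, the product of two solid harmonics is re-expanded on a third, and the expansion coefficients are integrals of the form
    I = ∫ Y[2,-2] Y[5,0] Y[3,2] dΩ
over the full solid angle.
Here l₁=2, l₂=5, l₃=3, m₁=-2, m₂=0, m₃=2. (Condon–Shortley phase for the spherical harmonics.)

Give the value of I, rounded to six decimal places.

0.053579

Checks pass: Σm=0; 10 even; l₃=3∈[3,7].
(2·2+1)(2·5+1)(2·3+1) = 385
Δ: 4! 0! 6! / 11! → 1/2310
sum: t=2:+1/144 = 1/144
3j²(2 5 3; 0 0 0) = Δ·Π!·Σ² = 10/231  (sign -1)
sum: t=4:+1/2880 = 1/2880
3j²(2 5 3; -2 0 2) = Δ·Π!·Σ² = 1/462  (sign -1)
combine: 4πI² = 385·10/231·1/462 = 25/693
take √, sign +1: I = 0.05357948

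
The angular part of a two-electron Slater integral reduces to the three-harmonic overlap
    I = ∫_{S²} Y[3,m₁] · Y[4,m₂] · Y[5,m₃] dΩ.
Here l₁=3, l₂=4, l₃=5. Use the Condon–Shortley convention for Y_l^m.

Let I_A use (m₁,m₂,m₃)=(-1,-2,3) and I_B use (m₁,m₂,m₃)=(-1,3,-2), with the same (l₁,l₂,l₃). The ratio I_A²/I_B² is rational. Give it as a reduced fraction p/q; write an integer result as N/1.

243/343

Same 3,4,5: normalisation and zero-m 3j drop out of the ratio.
A: Δ: 2! 4! 6! / 13! → 1/180180; sum: t=0:+1/2304 t=1:−1/720 t=2:+1/5760 = -1/1280; 3j²(3 4 5; -1 -2 3) = Δ·Π!·Σ² = 27/1430  (sign -1)
B: Δ: 2! 4! 6! / 13! → 1/180180; sum: t=1:−1/4320 t=2:+1/960 = 7/8640; 3j²(3 4 5; -1 3 -2) = Δ·Π!·Σ² = 343/12870  (sign -1)
I_A²/I_B² = (27/1430)/(343/12870) = 243/343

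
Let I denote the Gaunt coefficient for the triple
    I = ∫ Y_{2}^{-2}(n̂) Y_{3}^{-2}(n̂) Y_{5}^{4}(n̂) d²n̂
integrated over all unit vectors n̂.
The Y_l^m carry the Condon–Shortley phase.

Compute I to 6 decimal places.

Rules hold: Σm=0, L=10 even, 1≤5≤5.
N = 5·7·11 = 385
Δ = 0!·4!·6!/11! = 1/2310
Racah Σ t=0..0: t=0:+1/144 = 1/144
⇒ 3j(2 3 5; 0 0 0)² = 10/231, sgn -1
Racah Σ t=0..0: t=0:+1/2880 = 1/2880
⇒ 3j(2 3 5; -2 -2 4)² = 3/55, sgn -1
4πI² = N·(3j₀)²·(3jₘ)² = 10/11
I = +1·√(0.909091/4π) = 0.26896683

0.268967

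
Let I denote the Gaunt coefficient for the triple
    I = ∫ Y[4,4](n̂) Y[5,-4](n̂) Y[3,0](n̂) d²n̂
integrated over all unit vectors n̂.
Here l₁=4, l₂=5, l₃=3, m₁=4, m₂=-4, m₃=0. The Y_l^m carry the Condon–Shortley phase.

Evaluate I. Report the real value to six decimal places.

m-sum 0 ✓  L=12 even ✓  1≤3≤9 ✓
Π(2lᵢ+1) = 9×11×7 = 693
triangle coeff Δ(4,5,3) = 1/180180
Σ_t [2,4]: t=2:+1/576 t=3:−1/144 t=4:+1/576 = -1/288
(3j)²=20/1001 [(4 5 3; 0 0 0)], sign=+1
Σ_t [0,0]: t=0:+1/8640 = 1/8640
(3j)²=28/715 [(4 5 3; 4 -4 0)], sign=-1
⇒ 4πI² = 1008/1859
I = (-1)√(1008/1859/(4π)) = -0.20772350

-0.207724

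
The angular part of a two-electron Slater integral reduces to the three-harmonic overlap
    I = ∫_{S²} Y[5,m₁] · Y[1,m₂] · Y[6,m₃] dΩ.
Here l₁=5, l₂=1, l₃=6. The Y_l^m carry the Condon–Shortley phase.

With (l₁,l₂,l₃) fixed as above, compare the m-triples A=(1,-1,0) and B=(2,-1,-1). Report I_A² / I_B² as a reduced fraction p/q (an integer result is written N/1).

Same 5,1,6: normalisation and zero-m 3j drop out of the ratio.
A: Δ: 0! 10! 2! / 13! → 1/858; sum: t=0:+1/34560 = 1/34560; 3j²(5 1 6; 1 -1 0) = Δ·Π!·Σ² = 5/286  (sign +1)
B: Δ: 0! 10! 2! / 13! → 1/858; sum: t=0:+1/60480 = 1/60480; 3j²(5 1 6; 2 -1 -1) = Δ·Π!·Σ² = 5/429  (sign -1)
I_A²/I_B² = (5/286)/(5/429) = 3/2

3/2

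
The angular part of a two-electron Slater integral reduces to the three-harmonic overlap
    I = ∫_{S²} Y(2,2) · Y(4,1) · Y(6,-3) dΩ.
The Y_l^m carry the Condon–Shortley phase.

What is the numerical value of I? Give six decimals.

Checks pass: Σm=0; 12 even; l₃=6∈[2,6].
(2·2+1)(2·4+1)(2·6+1) = 585
Δ: 0! 4! 8! / 13! → 1/6435
sum: t=0:+1/2304 = 1/2304
3j²(2 4 6; 0 0 0) = Δ·Π!·Σ² = 5/143  (sign +1)
sum: t=0:+1/17280 = 1/17280
3j²(2 4 6; 2 1 -3) = Δ·Π!·Σ² = 14/715  (sign -1)
combine: 4πI² = 585·5/143·14/715 = 630/1573
take √, sign -1: I = -0.17852580

-0.178526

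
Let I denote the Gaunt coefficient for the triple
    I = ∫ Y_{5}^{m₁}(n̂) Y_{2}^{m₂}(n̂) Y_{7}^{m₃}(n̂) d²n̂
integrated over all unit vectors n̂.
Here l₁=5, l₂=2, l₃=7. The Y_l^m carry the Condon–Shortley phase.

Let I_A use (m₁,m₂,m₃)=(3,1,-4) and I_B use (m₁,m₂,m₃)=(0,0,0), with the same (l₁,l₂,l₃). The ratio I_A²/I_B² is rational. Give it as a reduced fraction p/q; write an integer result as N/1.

Same 5,2,7: normalisation and zero-m 3j drop out of the ratio.
A: Δ: 0! 10! 4! / 15! → 1/15015; sum: t=0:+1/483840 = 1/483840; 3j²(5 2 7; 3 1 -4) = Δ·Π!·Σ² = 3/91  (sign -1)
B: Δ: 0! 10! 4! / 15! → 1/15015; sum: t=0:+1/57600 = 1/57600; 3j²(5 2 7; 0 0 0) = Δ·Π!·Σ² = 21/715  (sign -1)
I_A²/I_B² = (3/91)/(21/715) = 55/49

55/49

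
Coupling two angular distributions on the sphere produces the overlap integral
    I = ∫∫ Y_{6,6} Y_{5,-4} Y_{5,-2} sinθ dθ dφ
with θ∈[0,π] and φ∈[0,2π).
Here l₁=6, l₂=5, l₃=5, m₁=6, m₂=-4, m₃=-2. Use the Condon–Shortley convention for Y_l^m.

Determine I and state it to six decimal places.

-0.161540

m-sum 0 ✓  L=16 even ✓  1≤5≤11 ✓
Π(2lᵢ+1) = 13×11×11 = 1573
triangle coeff Δ(6,5,5) = 1/28588560
Σ_t [1,5]: t=1:−1/345600 t=2:+1/13824 t=3:−1/5184 t=4:+1/13824 t=5:−1/345600 = -7/129600
(3j)²=80/7293 [(6 5 5; 0 0 0)], sign=+1
Σ_t [0,0]: t=0:+1/3110400 = 1/3110400
(3j)²=21/1105 [(6 5 5; 6 -4 -2)], sign=-1
⇒ 4πI² = 1232/3757
I = (-1)√(1232/3757/(4π)) = -0.16153991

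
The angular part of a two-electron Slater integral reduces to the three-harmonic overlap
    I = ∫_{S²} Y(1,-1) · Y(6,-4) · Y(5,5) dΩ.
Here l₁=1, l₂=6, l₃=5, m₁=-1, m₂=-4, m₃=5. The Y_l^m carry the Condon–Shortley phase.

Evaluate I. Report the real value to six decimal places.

0.040859

Rules hold: Σm=0, L=12 even, 5≤5≤7.
N = 3·13·11 = 429
Δ = 2!·0!·10!/13! = 1/858
Racah Σ t=1..1: t=1:−1/14400 = -1/14400
⇒ 3j(1 6 5; 0 0 0)² = 6/143, sgn +1
Racah Σ t=2..2: t=2:+1/7257600 = 1/7257600
⇒ 3j(1 6 5; -1 -4 5)² = 1/858, sgn +1
4πI² = N·(3j₀)²·(3jₘ)² = 3/143
I = +1·√(0.020979/4π) = 0.04085899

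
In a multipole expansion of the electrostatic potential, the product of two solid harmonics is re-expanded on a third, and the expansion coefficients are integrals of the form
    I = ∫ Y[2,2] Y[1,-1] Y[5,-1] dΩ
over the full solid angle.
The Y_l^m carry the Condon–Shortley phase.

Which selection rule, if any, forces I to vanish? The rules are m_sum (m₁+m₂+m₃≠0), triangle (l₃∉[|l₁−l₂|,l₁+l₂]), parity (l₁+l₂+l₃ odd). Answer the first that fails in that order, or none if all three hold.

triangle

azimuthal sum: 2 − 1 − 1 = 0  ✓
1 ≤ 5 ≤ 3 (triangle on l)  ✗
L = 2 + 1 + 5 = 8 (even)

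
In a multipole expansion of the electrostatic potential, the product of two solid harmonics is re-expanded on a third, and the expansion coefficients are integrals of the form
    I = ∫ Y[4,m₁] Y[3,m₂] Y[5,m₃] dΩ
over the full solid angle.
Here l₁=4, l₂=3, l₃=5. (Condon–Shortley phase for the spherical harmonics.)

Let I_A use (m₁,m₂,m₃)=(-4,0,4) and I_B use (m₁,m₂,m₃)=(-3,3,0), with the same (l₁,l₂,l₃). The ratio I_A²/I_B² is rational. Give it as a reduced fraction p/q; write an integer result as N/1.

112/25

Same 4,3,5: normalisation and zero-m 3j drop out of the ratio.
A: Δ: 2! 6! 4! / 13! → 1/180180; sum: t=2:+1/8640 = 1/8640; 3j²(4 3 5; -4 0 4) = Δ·Π!·Σ² = 28/715  (sign -1)
B: Δ: 2! 6! 4! / 13! → 1/180180; sum: t=2:+1/5760 = 1/5760; 3j²(4 3 5; -3 3 0) = Δ·Π!·Σ² = 5/572  (sign -1)
I_A²/I_B² = (28/715)/(5/572) = 112/25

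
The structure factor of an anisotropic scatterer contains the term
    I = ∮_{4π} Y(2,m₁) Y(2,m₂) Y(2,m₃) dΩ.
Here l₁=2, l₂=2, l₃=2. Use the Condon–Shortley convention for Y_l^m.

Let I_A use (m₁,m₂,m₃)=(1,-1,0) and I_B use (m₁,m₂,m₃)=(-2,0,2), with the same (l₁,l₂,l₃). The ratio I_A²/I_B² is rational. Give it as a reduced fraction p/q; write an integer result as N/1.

1/4

Same 2,2,2: normalisation and zero-m 3j drop out of the ratio.
A: Δ: 2! 2! 2! / 7! → 1/630; sum: t=0:+1/2 t=1:−1/4 = 1/4; 3j²(2 2 2; 1 -1 0) = Δ·Π!·Σ² = 1/70  (sign +1)
B: Δ: 2! 2! 2! / 7! → 1/630; sum: t=2:+1/8 = 1/8; 3j²(2 2 2; -2 0 2) = Δ·Π!·Σ² = 2/35  (sign +1)
I_A²/I_B² = (1/70)/(2/35) = 1/4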